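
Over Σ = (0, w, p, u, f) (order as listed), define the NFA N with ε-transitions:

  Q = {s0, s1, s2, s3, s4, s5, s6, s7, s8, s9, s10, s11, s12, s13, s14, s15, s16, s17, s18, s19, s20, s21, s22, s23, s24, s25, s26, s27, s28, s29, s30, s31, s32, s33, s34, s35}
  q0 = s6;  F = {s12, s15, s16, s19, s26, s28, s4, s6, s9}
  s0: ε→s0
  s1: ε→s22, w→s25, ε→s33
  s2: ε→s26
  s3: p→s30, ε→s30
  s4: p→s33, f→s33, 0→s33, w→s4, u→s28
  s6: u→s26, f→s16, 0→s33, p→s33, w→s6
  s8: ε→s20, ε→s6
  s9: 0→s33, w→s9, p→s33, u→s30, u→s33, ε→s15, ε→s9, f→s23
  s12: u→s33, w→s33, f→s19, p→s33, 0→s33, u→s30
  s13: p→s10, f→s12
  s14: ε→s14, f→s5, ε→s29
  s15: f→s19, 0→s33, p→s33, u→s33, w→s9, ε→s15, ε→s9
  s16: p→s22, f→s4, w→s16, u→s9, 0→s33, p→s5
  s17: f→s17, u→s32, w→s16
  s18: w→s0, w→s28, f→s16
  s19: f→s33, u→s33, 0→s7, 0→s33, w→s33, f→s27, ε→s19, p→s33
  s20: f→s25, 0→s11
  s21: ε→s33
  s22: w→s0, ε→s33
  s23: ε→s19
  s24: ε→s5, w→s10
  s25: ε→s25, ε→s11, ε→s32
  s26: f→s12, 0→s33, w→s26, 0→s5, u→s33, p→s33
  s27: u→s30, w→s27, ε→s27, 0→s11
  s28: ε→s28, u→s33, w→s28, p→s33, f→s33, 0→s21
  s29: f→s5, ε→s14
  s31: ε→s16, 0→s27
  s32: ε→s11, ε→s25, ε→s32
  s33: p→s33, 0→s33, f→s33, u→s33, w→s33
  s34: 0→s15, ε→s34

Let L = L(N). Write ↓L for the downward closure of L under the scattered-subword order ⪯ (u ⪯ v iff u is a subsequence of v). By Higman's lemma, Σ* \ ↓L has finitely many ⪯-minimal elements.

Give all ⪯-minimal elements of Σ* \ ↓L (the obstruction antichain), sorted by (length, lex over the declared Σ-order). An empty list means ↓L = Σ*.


Antichain: [0, p, uu, ufw, fff].

|Q|=36, |F|=9, |δ|=106 (29 ε).
min D↑ (9 st, q0=0, F={1}): 0:0→1,w→0,p→1,u→2,f→3 1:0→1,w→1,p→1,u→1,f→1 2:0→1,w→2,p→1,u→1,f→4 3:0→1,w→3,p→1,u→5,f→6 4:0→1,w→1,p→1,u→1,f→7 5:0→1,w→5,p→1,u→1,f→7 6:0→1,w→6,p→1,u→8,f→1 7:0→1,w→1,p→1,u→1,f→1 8:0→1,w→8,p→1,u→1,f→1.
'0': N↓-sim [19, 5] end={s11,s21,s33,s5,s7} rej; 1/1 single-dels accept.
'p': run [19, 4] end={s0,s22,s33,s5} — reject; 1/1 del acc.
'uu': run [19, 14, 2] end={s30,s33} ∉↓L; 2/2 deletions ∈↓L.
'ufw': N↓-sim [19, 14, 8, 4] end={s11,s27,s30,s33} rej; 3/3 deletions ∈↓L.
'fff': |S_i|=[19, 17, 10, 4] end={s11,s27,s30,s33} rej; 3/3 del acc.
5 obstructions.


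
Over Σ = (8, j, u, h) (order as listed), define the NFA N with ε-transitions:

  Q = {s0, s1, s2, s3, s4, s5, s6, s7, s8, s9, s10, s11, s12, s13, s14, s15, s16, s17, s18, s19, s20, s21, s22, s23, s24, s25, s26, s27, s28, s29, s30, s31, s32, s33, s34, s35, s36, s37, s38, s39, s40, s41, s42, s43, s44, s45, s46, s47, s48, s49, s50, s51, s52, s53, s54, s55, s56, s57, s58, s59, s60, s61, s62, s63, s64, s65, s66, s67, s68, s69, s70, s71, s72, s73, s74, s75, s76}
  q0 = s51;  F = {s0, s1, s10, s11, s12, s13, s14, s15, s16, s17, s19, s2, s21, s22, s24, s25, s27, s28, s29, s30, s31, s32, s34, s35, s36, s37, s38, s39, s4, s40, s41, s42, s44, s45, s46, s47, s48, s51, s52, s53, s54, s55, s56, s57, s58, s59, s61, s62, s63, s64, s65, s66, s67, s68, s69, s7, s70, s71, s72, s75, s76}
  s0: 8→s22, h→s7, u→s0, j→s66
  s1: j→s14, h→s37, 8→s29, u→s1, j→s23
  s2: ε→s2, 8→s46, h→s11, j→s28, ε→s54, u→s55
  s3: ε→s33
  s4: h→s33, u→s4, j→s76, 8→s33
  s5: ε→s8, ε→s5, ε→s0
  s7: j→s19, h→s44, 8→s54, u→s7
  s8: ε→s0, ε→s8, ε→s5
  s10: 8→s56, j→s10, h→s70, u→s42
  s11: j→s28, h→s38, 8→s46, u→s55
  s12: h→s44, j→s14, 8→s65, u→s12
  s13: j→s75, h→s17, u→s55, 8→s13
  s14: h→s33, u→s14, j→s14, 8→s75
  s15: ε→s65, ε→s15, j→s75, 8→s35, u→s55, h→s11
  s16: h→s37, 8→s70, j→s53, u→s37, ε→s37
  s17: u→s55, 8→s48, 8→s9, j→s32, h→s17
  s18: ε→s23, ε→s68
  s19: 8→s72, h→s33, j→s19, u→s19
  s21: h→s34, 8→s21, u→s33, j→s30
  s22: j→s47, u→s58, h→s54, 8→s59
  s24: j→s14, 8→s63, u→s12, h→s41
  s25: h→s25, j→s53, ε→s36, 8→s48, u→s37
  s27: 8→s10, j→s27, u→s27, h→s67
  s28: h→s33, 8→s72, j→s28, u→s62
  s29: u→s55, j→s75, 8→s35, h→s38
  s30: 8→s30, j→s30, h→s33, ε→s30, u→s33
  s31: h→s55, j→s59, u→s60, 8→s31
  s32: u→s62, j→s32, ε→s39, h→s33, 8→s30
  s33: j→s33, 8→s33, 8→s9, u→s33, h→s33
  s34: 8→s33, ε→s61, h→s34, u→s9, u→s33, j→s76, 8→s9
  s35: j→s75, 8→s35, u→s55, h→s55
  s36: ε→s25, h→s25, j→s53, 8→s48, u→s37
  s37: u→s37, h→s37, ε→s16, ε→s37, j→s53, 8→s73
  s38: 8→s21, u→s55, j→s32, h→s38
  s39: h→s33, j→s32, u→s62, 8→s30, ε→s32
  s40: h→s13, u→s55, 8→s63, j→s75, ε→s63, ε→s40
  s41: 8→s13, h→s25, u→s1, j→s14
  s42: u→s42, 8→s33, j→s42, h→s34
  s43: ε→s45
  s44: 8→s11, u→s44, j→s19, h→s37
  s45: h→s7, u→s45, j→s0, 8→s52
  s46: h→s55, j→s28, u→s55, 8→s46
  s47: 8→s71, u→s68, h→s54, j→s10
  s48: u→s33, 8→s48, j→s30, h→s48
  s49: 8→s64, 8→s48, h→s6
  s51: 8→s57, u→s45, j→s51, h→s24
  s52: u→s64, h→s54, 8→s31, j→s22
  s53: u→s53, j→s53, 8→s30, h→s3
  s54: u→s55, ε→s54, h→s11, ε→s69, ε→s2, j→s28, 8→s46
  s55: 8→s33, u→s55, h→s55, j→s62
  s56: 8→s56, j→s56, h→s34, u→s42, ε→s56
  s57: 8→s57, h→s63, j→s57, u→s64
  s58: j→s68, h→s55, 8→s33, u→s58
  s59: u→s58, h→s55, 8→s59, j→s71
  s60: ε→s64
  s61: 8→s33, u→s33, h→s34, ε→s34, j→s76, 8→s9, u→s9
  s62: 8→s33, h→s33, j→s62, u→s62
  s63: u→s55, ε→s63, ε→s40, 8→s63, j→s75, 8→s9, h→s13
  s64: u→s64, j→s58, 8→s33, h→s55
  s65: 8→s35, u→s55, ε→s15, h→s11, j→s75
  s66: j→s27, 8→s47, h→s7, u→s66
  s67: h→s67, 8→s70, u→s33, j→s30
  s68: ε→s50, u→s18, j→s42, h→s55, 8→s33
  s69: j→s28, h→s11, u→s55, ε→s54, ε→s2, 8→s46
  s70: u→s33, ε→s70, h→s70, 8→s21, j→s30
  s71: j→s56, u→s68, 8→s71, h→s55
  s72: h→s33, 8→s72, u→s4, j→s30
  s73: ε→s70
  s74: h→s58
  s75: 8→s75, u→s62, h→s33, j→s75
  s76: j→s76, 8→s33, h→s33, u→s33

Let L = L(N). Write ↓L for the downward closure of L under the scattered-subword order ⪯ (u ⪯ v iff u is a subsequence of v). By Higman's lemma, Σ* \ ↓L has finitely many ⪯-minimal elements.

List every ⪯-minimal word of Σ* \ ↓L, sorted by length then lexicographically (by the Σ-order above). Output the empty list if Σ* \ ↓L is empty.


|Q|=77, |F|=61, |δ|=299 (39 ε).
min D↑ (54 st, q0=0, F={12}): 0:8→1,j→0,u→2,h→3 1:8→1,j→1,u→4,h→5 2:8→6,j→7,u→2,h→8 3:8→5,j→9,u→10,h→11 4:8→12,j→13,u→4,h→14 5:8→5,j→15,u→14,h→16 6:8→17,j→18,u→4,h→19 7:8→18,j→20,u→7,h→8 8:8→19,j→21,u→8,h→22 9:8→15,j→9,u→9,h→12 10:8→23,j→9,u→10,h→22 11:8→16,j→9,u→24,h→25 12:8→12,j→12,u→12,h→12 13:8→12,j→26,u→13,h→14 14:8→12,j→27,u→14,h→14 15:8→15,j→15,u→27,h→12 16:8→16,j→15,u→14,h→28 17:8→17,j→29,u→4,h→14 18:8→29,j→30,u→13,h→19 19:8→31,j→32,u→14,h→33 20:8→30,j→34,u→20,h→8 21:8→35,j→21,u→21,h→12 22:8→33,j→21,u→22,h→36 23:8→37,j→15,u→14,h→33 24:8→38,j→9,u→24,h→36 25:8→39,j→40,u→36,h→25 26:8→12,j→41,u→26,h→14 27:8→12,j→27,u→27,h→12 28:8→39,j→42,u→14,h→28 29:8→29,j→43,u→13,h→14 30:8→43,j→44,u→26,h→19 31:8→31,j→32,u→14,h→14 32:8→35,j→32,u→27,h→12 33:8→31,j→32,u→14,h→45 34:8→44,j→34,u→34,h→46 35:8→35,j→47,u→48,h→12 36:8→49,j→40,u→36,h→36 37:8→37,j→15,u→14,h→14 38:8→37,j→15,u→14,h→45 39:8→39,j→47,u→12,h→39 40:8→47,j→40,u→40,h→12 41:8→12,j→41,u→41,h→50 42:8→47,j→42,u→27,h→12 43:8→43,j→51,u→26,h→14 44:8→51,j→44,u→41,h→49 45:8→52,j→42,u→14,h→45 46:8→49,j→47,u→12,h→46 47:8→47,j→47,u→12,h→12 48:8→12,j→53,u→48,h→12 49:8→52,j→47,u→12,h→49 50:8→12,j→53,u→12,h→50 51:8→51,j→51,u→41,h→50 52:8→52,j→47,u→12,h→50 53:8→12,j→53,u→12,h→12 [Hopcroft].
'8u8': run [69, 49, 16, 2] end={s33,s9} ∉↓L; 3/3 del acc.
'hjh': run [69, 48, 16, 3] end={s3,s33,s9} ∉↓L; 3/3 single-dels accept.
'u88h8': |S_i|=[69, 58, 43, 27, 7, 2] end={s33,s9} ∉↓L; 5/5 deletions ∈↓L.
'hhh8u': |S_i|=[69, 48, 38, 23, 10, 2] end={s33,s9} ∉↓L; 5/5 del acc.
'ujjjhu': N↓-sim [69, 58, 47, 43, 24, 10, 2] end={s33,s9} rej; 6/6 del acc.
'uhj8ju': |S_i|=[69, 58, 30, 13, 6, 4, 2] end={s33,s9} — reject; 6/6 single-dels accept.
6 words, ⪯-incomp.

Antichain: [8u8, hjh, u88h8, hhh8u, ujjjhu, uhj8ju].


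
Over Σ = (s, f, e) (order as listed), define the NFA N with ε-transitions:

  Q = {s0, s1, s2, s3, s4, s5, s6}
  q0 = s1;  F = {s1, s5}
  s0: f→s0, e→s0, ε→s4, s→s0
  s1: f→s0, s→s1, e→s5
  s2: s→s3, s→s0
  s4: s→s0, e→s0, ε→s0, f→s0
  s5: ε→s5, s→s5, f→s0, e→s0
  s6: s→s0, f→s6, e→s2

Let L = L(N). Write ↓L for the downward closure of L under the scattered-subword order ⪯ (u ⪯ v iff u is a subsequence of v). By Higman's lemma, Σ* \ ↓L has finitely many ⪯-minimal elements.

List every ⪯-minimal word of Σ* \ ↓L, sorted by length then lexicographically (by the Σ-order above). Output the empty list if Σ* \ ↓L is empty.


min(Σ*\↓L) = [f, ee].

|Q|=7, |F|=2, |δ|=20 (3 ε).
min D↑ (3 st, q0=0, F={1}): 0:s→0,f→1,e→2 1:s→1,f→1,e→1 2:s→2,f→1,e→1 [Hopcroft].
'f': N↓-sim [4, 2] end={s0,s4} rej; 1/1 deletions ∈↓L.
'ee': run [4, 3, 2] end={s0,s4} ∉↓L; 2/2 deletions ∈↓L.
2 minimals (antichain).


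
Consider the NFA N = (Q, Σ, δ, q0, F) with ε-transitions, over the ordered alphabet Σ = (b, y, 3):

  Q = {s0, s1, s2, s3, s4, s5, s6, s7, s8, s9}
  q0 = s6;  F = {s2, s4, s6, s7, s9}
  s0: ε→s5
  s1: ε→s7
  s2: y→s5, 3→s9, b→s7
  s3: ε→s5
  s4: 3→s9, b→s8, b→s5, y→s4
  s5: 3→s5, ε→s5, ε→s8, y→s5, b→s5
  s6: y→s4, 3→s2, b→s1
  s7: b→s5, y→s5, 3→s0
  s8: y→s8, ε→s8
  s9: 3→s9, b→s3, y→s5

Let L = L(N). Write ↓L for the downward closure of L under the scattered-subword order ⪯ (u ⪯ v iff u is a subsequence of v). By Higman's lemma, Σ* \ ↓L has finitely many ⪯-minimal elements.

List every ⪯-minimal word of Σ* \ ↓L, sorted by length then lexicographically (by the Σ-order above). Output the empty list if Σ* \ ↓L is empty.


|Q|=10, |F|=5, |δ|=26 (6 ε).
min D↑ (6 st, q0=0, F={4}): 0:b→1,y→2,3→3 1:b→4,y→4,3→4 2:b→4,y→2,3→5 3:b→1,y→4,3→5 4:b→4,y→4,3→4 5:b→4,y→4,3→5.
'bb': run [10, 6, 2] end={s5,s8} rej; 2/2 del acc.
'by': run [10, 6, 2] end={s5,s8} — reject; 2/2 del acc.
'b3': run [10, 6, 3] end={s0,s5,s8} rej; 2/2 del acc.
'yb': run [10, 5, 3] end={s3,s5,s8} — reject; 2/2 single-dels accept.
'3y': run [10, 7, 2] end={s5,s8} ∉↓L; 2/2 single-dels accept.
'33b': run [10, 7, 5, 3] end={s3,s5,s8} rej; 3/3 single-dels accept.
6 minimals (antichain).

min(Σ*\↓L) = [bb, by, b3, yb, 3y, 33b].


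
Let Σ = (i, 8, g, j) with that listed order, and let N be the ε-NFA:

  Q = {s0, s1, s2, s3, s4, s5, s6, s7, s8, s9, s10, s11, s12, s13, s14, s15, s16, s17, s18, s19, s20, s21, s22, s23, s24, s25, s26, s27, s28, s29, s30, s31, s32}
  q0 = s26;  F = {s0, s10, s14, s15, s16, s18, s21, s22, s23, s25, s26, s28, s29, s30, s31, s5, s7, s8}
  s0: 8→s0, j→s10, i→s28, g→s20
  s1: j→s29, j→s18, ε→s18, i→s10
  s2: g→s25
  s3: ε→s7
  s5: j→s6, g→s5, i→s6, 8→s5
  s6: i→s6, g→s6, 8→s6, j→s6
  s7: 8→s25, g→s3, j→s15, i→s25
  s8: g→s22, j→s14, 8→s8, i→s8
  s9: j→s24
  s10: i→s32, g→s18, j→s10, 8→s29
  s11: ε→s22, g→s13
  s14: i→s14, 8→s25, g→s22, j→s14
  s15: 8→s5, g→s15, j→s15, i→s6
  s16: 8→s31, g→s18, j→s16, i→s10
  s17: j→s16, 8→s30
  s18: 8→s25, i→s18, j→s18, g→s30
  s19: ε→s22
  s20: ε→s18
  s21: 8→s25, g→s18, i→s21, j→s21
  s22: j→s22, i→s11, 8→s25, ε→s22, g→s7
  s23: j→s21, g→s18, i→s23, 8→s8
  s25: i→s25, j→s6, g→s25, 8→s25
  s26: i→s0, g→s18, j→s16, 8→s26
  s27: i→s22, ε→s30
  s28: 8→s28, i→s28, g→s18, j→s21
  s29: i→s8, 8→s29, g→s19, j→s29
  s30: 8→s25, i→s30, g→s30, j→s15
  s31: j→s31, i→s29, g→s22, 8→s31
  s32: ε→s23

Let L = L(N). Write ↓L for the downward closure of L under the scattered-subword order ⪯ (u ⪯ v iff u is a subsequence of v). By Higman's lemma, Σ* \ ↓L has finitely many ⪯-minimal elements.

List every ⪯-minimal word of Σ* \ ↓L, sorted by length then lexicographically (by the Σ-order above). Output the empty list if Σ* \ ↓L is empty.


min(Σ*\↓L) = [g8j, ggji, iij8j, j8ggij].

|Q|=33, |F|=18, |δ|=93 (8 ε).
min D↑ (19 st, q0=0, F={12}): 0:i→1,8→0,g→2,j→3 1:i→4,8→1,g→2,j→5 2:i→2,8→6,g→7,j→2 3:i→5,8→8,g→2,j→3 4:i→4,8→4,g→2,j→9 5:i→10,8→11,g→2,j→5 6:i→6,8→6,g→6,j→12 7:i→7,8→6,g→7,j→13 8:i→11,8→8,g→14,j→8 9:i→9,8→6,g→2,j→9 10:i→10,8→15,g→2,j→9 11:i→15,8→11,g→14,j→11 12:i→12,8→12,g→12,j→12 13:i→12,8→16,g→13,j→13 14:i→14,8→6,g→17,j→14 15:i→15,8→15,g→14,j→18 16:i→12,8→16,g→16,j→12 17:i→6,8→6,g→17,j→13 18:i→18,8→6,g→14,j→18.
'g8j': |S_i|=[25, 13, 3, 1] end={s6} — reject; 3/3 del acc.
'ggji': |S_i|=[25, 13, 8, 3, 1] end={s6} ∉↓L; 4/4 single-dels accept.
'iij8j': |S_i|=[25, 22, 17, 13, 3, 1] end={s6} ∉↓L; 5/5 single-dels accept.
'j8ggij': run [25, 21, 14, 10, 7, 2, 1] end={s6} ∉↓L; 6/6 deletions ∈↓L.
4 minimals (antichain).


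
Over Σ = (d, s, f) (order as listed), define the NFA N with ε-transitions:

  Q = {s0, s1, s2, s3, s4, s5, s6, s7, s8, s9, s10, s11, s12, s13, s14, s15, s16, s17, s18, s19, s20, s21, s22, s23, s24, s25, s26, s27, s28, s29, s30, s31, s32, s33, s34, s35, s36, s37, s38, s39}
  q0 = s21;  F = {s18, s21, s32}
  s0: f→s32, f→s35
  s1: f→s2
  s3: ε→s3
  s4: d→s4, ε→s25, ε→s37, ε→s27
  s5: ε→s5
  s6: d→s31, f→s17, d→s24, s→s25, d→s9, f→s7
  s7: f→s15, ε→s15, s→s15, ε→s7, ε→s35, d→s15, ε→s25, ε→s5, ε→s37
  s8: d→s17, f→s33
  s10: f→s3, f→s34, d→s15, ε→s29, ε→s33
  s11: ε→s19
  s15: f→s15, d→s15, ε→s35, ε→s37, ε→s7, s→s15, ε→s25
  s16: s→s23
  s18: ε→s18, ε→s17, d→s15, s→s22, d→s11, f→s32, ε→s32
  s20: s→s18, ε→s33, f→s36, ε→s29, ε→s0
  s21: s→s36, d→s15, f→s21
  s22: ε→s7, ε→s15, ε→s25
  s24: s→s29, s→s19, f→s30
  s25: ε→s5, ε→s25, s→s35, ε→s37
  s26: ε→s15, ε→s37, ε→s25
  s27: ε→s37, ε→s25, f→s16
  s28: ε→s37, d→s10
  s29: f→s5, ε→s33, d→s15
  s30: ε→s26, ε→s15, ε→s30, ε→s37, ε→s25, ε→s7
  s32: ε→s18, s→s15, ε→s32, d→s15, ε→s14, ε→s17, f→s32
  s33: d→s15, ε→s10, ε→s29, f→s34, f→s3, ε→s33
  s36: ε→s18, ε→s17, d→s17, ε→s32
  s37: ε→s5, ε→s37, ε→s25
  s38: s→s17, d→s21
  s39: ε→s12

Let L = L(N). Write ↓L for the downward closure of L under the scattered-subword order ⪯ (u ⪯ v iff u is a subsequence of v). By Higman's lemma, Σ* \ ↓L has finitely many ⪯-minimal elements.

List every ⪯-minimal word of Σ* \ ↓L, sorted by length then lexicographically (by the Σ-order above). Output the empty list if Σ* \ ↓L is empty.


|Q|=40, |F|=3, |δ|=105 (57 ε).
min D↑ (3 st, q0=0, F={1}): 0:d→1,s→2,f→0 1:d→1,s→1,f→1 2:d→1,s→1,f→2 (ε-aug+det+¬).
'd': N↓-sim [15, 9] end={s11,s15,s17,s19,s25,s35,s37,s5,s7} rej; 1/1 del acc.
'ss': run [15, 14, 7] end={s15,s22,s25,s35,s37,s5,s7} — reject; 2/2 deletions ∈↓L.
2 obstructions.

min(Σ*\↓L) = [d, ss].


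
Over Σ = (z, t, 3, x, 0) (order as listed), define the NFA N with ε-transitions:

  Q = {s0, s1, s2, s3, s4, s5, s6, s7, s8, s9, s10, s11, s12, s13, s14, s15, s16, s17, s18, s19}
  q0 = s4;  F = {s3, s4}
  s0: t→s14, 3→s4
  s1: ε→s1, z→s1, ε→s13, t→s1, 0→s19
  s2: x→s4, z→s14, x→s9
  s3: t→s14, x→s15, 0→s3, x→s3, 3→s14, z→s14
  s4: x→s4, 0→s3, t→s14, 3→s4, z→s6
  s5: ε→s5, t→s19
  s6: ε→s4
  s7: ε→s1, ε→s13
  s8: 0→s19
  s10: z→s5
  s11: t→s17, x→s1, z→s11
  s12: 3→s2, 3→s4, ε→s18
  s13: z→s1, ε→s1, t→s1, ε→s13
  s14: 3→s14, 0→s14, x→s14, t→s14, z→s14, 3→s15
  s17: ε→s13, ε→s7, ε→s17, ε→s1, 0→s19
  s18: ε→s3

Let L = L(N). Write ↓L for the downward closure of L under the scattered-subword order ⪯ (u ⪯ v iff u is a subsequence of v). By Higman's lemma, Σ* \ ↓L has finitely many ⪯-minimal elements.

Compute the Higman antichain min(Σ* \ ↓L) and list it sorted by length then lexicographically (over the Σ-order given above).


min(Σ*\↓L) = [t, 0z, 03].

|Q|=20, |F|=2, |δ|=50 (14 ε).
min D↑ (3 st, q0=0, F={1}): 0:z→0,t→1,3→0,x→0,0→2 1:z→1,t→1,3→1,x→1,0→1 2:z→1,t→1,3→1,x→2,0→2.
't': N↓-sim [5, 2] end={s14,s15} ∉↓L; 1/1 single-dels accept.
'0z': run [5, 3, 2] end={s14,s15} ∉↓L; 2/2 deletions ∈↓L.
'03': run [5, 3, 2] end={s14,s15} — reject; 2/2 single-dels accept.
3 obstructions.


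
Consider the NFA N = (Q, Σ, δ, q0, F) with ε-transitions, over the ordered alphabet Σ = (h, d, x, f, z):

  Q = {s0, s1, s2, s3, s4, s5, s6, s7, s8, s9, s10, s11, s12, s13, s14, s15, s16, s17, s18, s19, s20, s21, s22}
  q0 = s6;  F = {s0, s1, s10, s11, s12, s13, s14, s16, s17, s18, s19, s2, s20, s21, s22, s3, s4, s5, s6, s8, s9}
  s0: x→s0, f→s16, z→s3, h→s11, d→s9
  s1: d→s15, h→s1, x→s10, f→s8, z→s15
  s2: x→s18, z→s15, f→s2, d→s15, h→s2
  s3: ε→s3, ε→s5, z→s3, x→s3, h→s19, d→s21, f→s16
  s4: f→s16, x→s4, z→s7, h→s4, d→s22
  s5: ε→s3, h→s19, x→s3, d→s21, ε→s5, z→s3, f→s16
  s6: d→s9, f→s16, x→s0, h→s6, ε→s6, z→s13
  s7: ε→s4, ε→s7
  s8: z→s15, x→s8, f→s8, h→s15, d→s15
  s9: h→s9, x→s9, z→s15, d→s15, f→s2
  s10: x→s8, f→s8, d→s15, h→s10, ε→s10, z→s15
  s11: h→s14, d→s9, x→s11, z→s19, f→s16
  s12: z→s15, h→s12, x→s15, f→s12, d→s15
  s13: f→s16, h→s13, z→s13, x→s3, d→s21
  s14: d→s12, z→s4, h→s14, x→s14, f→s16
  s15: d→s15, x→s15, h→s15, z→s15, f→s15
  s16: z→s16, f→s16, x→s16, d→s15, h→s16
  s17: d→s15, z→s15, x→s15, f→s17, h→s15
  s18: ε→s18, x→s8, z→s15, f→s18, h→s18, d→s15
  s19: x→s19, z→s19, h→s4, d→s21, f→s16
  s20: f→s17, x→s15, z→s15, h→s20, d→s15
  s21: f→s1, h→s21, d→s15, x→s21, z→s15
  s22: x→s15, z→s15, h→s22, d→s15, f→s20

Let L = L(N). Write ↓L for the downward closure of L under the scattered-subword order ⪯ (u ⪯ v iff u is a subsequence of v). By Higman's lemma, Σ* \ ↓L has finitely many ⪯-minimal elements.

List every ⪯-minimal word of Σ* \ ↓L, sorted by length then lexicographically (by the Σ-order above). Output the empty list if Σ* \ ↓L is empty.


|Q|=23, |F|=21, |δ|=119 (9 ε).
min D↑ (21 st, q0=0, F={5}): 0:h→0,d→1,x→2,f→3,z→4 1:h→1,d→5,x→1,f→6,z→5 2:h→7,d→1,x→2,f→3,z→8 3:h→3,d→5,x→3,f→3,z→3 4:h→4,d→9,x→8,f→3,z→4 5:h→5,d→5,x→5,f→5,z→5 6:h→6,d→5,x→10,f→6,z→5 7:h→11,d→1,x→7,f→3,z→12 8:h→12,d→9,x→8,f→3,z→8 9:h→9,d→5,x→9,f→13,z→5 10:h→10,d→5,x→14,f→10,z→5 11:h→11,d→15,x→11,f→3,z→16 12:h→16,d→9,x→12,f→3,z→12 13:h→13,d→5,x→17,f→14,z→5 14:h→5,d→5,x→14,f→14,z→5 15:h→15,d→5,x→5,f→15,z→5 16:h→16,d→18,x→16,f→3,z→16 17:h→17,d→5,x→14,f→14,z→5 18:h→18,d→5,x→5,f→19,z→5 19:h→19,d→5,x→5,f→20,z→5 20:h→5,d→5,x→5,f→20,z→5.
'dd': N↓-sim [23, 12, 1] end={s15} rej; 2/2 single-dels accept.
'dz': run [23, 12, 1] end={s15} rej; 2/2 single-dels accept.
'fd': run [23, 10, 1] end={s15} rej; 2/2 del acc.
'dfxxh': N↓-sim [23, 12, 9, 4, 2, 1] end={s15} ∉↓L; 5/5 del acc.
'xhhdx': run [23, 21, 18, 16, 5, 1] end={s15} rej; 5/5 single-dels accept.
'zdffh': |S_i|=[23, 15, 8, 6, 3, 1] end={s15} rej; 5/5 del acc.
6 obstructions.

min(Σ*\↓L) = [dd, dz, fd, dfxxh, xhhdx, zdffh].


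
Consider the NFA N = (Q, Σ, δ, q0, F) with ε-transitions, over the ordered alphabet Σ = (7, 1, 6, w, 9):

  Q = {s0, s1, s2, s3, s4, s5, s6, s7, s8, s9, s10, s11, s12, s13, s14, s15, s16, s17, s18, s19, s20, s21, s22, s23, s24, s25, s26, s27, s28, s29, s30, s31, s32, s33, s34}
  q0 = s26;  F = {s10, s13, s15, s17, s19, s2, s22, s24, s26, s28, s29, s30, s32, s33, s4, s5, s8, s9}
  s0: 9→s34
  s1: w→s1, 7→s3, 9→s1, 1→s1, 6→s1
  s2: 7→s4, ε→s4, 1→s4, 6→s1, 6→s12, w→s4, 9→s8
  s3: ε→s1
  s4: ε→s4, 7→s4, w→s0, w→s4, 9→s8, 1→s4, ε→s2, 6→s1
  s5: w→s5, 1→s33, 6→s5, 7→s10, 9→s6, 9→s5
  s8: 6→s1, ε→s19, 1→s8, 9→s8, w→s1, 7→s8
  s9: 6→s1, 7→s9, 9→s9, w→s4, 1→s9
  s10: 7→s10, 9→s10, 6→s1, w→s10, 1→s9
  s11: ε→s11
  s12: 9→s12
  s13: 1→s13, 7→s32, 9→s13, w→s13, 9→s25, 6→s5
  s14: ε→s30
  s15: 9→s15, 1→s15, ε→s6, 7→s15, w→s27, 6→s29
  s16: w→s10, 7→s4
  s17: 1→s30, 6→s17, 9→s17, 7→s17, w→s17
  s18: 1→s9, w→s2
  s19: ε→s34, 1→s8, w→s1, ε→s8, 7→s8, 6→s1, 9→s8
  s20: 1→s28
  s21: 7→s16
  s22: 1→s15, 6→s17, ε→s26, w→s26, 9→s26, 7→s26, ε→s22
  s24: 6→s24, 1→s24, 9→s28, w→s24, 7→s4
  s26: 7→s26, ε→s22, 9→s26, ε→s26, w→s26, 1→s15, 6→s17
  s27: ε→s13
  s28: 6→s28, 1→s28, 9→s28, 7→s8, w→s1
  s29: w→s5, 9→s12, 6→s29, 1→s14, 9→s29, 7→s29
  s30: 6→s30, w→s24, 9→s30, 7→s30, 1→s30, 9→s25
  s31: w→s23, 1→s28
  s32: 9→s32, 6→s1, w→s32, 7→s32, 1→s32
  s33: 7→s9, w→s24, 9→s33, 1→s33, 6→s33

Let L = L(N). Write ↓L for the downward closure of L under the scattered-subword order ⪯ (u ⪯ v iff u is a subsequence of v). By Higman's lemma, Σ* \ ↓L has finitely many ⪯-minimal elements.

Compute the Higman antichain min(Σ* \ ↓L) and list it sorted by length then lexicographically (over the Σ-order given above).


|Q|=35, |F|=18, |δ|=126 (15 ε).
min D↑ (16 st, q0=0, F={11}): 0:7→0,1→1,6→2,w→0,9→0 1:7→1,1→1,6→3,w→4,9→1 2:7→2,1→5,6→2,w→2,9→2 3:7→3,1→5,6→3,w→6,9→3 4:7→7,1→4,6→6,w→4,9→4 5:7→5,1→5,6→5,w→8,9→5 6:7→9,1→10,6→6,w→6,9→6 7:7→7,1→7,6→11,w→7,9→7 8:7→12,1→8,6→8,w→8,9→13 9:7→9,1→14,6→11,w→9,9→9 10:7→14,1→10,6→10,w→8,9→10 11:7→11,1→11,6→11,w→11,9→11 12:7→12,1→12,6→11,w→12,9→15 13:7→15,1→13,6→13,w→11,9→13 14:7→14,1→14,6→11,w→12,9→14 15:7→15,1→15,6→11,w→11,9→15 [Hopcroft].
'1w76': |S_i|=[27, 24, 20, 12, 3] end={s1,s12,s3} rej; 4/4 single-dels accept.
'61w9w': N↓-sim [27, 21, 16, 11, 7, 2] end={s1,s3} — reject; 5/5 del acc.
2 words, ⪯-incomp.

min(Σ*\↓L) = [1w76, 61w9w].


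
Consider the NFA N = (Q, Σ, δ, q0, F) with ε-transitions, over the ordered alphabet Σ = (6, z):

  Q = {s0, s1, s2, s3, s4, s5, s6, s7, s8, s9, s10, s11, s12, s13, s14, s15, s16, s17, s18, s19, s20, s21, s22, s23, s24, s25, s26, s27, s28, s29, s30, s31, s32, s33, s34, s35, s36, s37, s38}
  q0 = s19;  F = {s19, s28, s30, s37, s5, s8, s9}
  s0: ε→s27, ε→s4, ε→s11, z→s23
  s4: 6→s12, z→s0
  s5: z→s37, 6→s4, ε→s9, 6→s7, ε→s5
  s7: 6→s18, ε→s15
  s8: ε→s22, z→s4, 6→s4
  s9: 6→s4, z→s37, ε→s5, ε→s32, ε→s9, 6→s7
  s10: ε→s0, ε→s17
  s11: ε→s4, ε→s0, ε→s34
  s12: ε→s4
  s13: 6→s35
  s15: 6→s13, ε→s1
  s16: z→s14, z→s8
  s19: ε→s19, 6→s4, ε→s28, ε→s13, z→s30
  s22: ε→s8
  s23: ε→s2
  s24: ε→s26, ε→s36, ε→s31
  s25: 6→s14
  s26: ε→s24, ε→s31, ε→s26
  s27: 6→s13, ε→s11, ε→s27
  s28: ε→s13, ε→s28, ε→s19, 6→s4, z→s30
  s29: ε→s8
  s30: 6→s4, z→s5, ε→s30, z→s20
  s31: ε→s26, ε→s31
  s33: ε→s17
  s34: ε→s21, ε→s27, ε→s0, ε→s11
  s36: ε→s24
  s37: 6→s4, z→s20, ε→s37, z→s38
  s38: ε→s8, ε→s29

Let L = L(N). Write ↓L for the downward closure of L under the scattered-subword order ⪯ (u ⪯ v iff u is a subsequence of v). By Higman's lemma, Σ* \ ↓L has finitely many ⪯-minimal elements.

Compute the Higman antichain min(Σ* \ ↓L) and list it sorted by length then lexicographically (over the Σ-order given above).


Antichain: [6, zzzzz].

|Q|=39, |F|=7, |δ|=74 (46 ε).
min D↑ (6 st, q0=0, F={1}): 0:6→1,z→2 1:6→1,z→1 2:6→1,z→3 3:6→1,z→4 4:6→1,z→5 5:6→1,z→1 (ε-aug+det+¬).
'6': run [27, 15] end={s0,s1,s11,s12,s13,s15,s18,s2,s21,s23,s27,s34,…} — reject; 1/1 deletions ∈↓L.
'zzzzz': |S_i|=[27, 25, 24, 17, 16, 11] end={s0,s11,s12,s13,s2,s21,s23,s27,s34,s35,s4} — reject; 5/5 single-dels accept.
2 obstructions.


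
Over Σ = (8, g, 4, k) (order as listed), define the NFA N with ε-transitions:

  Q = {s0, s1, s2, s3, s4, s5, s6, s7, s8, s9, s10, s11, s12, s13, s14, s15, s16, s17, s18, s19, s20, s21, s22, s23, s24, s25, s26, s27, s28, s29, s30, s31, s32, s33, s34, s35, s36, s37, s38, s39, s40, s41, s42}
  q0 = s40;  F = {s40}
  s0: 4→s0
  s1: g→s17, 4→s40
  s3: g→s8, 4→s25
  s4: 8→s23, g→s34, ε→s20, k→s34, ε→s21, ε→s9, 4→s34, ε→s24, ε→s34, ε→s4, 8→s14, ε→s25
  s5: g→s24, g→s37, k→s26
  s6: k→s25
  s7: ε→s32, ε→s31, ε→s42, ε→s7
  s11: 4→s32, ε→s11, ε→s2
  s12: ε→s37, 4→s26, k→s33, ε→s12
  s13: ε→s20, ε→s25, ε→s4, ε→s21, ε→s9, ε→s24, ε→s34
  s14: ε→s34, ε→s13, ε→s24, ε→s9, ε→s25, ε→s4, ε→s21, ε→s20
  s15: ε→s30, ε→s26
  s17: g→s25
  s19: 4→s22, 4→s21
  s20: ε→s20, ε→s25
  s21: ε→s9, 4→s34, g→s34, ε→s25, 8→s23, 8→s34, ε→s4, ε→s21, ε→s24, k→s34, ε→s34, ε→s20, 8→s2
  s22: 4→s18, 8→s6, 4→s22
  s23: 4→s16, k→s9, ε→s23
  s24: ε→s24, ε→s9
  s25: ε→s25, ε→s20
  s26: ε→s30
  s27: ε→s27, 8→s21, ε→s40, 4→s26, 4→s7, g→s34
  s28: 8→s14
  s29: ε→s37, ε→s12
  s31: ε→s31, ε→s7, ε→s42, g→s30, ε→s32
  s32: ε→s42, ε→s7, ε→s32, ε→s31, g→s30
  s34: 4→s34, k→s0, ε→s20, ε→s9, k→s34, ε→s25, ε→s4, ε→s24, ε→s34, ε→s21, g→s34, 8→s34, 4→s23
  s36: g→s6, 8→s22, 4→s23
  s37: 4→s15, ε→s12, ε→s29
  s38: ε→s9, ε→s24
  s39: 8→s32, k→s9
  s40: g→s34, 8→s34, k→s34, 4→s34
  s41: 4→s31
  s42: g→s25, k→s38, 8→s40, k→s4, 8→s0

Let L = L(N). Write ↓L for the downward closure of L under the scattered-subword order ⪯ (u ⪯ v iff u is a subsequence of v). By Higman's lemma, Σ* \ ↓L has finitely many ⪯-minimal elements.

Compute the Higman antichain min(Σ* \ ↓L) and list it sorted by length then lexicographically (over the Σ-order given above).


A = [8, g, 4, k].

|Q|=43, |F|=1, |δ|=130 (70 ε).
min D↑ (2 st, q0=0, F={1}): 0:8→1,g→1,4→1,k→1 1:8→1,g→1,4→1,k→1 (ε-aug+det+¬).
'8': N↓-sim [14, 13] end={s0,s13,s14,s16,s2,s20,s21,s23,s24,s25,s34,s4,…} ∉↓L; 1/1 single-dels accept.
'g': N↓-sim [14, 13] end={s0,s13,s14,s16,s2,s20,s21,s23,s24,s25,s34,s4,…} ∉↓L; 1/1 single-dels accept.
'4': |S_i|=[14, 13] end={s0,s13,s14,s16,s2,s20,s21,s23,s24,s25,s34,s4,…} ∉↓L; 1/1 single-dels accept.
'k': |S_i|=[14, 13] end={s0,s13,s14,s16,s2,s20,s21,s23,s24,s25,s34,s4,…} — reject; 1/1 single-dels accept.
4 words, ⪯-incomp.


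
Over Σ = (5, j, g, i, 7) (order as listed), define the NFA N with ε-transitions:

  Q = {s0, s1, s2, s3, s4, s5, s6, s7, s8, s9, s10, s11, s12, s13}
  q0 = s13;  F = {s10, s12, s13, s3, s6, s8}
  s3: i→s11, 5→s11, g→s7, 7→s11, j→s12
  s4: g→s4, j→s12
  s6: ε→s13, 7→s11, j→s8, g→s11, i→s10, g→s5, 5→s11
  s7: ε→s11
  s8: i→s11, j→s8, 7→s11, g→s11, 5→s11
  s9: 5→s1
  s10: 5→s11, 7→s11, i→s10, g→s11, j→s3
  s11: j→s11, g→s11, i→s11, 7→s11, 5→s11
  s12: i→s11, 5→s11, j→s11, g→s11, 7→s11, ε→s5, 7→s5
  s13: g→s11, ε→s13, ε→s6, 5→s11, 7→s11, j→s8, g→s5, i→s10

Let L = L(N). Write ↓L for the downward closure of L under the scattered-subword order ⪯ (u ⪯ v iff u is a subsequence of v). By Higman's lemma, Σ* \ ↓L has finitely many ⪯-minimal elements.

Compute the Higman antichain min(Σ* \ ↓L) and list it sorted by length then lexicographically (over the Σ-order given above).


|Q|=14, |F|=6, |δ|=46 (5 ε).
min D↑ (6 st, q0=0, F={1}): 0:5→1,j→2,g→1,i→3,7→1 1:5→1,j→1,g→1,i→1,7→1 2:5→1,j→2,g→1,i→1,7→1 3:5→1,j→4,g→1,i→3,7→1 4:5→1,j→5,g→1,i→1,7→1 5:5→1,j→1,g→1,i→1,7→1 (ε-aug+det+¬).
'5': |S_i|=[9, 1] end={s11} ∉↓L; 1/1 deletions ∈↓L.
'g': N↓-sim [9, 3] end={s11,s5,s7} ∉↓L; 1/1 deletions ∈↓L.
'7': run [9, 2] end={s11,s5} — reject; 1/1 single-dels accept.
'ji': |S_i|=[9, 6, 1] end={s11} ∉↓L; 2/2 single-dels accept.
'ijjj': run [9, 6, 5, 3, 1] end={s11} rej; 4/4 del acc.
5 words, ⪯-incomp.

min(Σ*\↓L) = [5, g, 7, ji, ijjj].


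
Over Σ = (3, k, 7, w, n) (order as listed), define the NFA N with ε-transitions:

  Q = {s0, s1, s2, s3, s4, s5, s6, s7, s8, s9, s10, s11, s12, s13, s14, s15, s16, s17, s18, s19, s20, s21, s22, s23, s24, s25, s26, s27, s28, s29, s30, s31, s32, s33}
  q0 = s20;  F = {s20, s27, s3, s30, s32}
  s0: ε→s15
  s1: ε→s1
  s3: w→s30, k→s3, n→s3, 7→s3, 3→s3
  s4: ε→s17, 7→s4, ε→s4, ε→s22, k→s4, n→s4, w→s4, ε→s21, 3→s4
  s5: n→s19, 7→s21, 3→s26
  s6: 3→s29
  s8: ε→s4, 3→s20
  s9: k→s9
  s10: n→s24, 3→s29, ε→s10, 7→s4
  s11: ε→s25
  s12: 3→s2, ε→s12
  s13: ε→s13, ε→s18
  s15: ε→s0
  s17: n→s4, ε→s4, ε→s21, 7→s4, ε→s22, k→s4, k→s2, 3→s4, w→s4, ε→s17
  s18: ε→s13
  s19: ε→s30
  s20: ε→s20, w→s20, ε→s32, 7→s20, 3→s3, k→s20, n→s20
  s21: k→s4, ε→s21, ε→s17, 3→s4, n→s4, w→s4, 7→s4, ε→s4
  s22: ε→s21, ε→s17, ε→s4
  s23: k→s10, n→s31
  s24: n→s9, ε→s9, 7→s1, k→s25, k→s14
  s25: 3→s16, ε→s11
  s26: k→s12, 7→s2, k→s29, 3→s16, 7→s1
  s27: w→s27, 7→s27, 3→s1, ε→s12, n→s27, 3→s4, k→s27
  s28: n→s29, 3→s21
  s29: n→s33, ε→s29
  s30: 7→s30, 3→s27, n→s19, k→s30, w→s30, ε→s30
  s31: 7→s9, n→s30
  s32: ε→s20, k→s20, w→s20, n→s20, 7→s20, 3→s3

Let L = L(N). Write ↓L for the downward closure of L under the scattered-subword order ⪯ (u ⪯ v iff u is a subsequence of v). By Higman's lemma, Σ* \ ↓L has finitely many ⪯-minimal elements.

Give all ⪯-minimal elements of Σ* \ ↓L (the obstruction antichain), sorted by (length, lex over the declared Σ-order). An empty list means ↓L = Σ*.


|Q|=34, |F|=5, |δ|=102 (33 ε).
min D↑ (5 st, q0=0, F={4}): 0:3→1,k→0,7→0,w→0,n→0 1:3→1,k→1,7→1,w→2,n→1 2:3→3,k→2,7→2,w→2,n→2 3:3→4,k→3,7→3,w→3,n→3 4:3→4,k→4,7→4,w→4,n→4.
'3w33': |S_i|=[13, 11, 10, 8, 6] end={s1,s17,s2,s21,s22,s4} ∉↓L; 4/4 single-dels accept.
1 minimals (antichain).

Antichain: [3w33].


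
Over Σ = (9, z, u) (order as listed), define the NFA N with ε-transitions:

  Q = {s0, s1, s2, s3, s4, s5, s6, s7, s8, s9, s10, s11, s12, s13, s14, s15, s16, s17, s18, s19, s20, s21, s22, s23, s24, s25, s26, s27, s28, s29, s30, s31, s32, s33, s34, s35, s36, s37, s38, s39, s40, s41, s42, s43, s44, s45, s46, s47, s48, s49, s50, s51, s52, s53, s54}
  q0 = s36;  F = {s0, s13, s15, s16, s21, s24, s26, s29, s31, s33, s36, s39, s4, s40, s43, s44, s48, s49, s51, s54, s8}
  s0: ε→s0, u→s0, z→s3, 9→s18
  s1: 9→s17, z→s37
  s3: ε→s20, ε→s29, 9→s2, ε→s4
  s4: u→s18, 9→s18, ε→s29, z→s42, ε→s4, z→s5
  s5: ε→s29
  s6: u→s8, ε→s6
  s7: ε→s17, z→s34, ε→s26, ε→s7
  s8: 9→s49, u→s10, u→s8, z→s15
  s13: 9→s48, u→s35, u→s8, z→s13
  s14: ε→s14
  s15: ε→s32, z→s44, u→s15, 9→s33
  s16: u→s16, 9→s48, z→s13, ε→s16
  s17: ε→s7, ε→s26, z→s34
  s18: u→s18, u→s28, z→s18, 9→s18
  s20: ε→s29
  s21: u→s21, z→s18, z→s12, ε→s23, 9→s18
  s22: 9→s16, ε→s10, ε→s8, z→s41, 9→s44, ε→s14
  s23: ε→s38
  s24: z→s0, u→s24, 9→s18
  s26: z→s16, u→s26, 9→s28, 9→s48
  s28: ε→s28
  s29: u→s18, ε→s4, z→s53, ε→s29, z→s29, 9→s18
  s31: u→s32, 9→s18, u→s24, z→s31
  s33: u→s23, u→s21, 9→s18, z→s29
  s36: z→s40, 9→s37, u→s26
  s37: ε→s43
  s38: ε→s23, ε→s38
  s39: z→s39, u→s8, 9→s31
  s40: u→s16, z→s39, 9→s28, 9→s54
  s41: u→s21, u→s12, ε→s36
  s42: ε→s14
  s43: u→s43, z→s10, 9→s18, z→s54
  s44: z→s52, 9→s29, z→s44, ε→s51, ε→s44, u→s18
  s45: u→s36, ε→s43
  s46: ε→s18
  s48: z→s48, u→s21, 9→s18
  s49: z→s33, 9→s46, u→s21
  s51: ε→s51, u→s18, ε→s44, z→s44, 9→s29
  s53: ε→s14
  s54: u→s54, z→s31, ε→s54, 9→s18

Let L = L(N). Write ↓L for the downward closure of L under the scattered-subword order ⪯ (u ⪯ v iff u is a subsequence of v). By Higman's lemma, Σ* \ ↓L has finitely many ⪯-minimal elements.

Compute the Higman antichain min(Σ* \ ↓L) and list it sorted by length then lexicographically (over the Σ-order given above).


|Q|=55, |F|=21, |δ|=128 (38 ε).
min D↑ (20 st, q0=0, F={4}): 0:9→1,z→2,u→3 1:9→4,z→5,u→1 2:9→5,z→6,u→7 3:9→8,z→7,u→3 4:9→4,z→4,u→4 5:9→4,z→9,u→5 6:9→9,z→6,u→10 7:9→8,z→11,u→7 8:9→4,z→8,u→12 9:9→4,z→9,u→13 10:9→14,z→15,u→10 11:9→8,z→11,u→10 12:9→4,z→4,u→12 13:9→4,z→16,u→13 14:9→4,z→17,u→12 15:9→17,z→18,u→15 16:9→4,z→19,u→16 17:9→4,z→19,u→12 18:9→19,z→18,u→4 19:9→4,z→19,u→4 (ε-aug+det+¬).
'99': |S_i|=[39, 27, 4] end={s18,s2,s28,s46} rej; 2/2 del acc.
'u9uz': run [39, 35, 17, 6, 3] end={s12,s18,s28} ∉↓L; 4/4 deletions ∈↓L.
'zzuzzu': run [39, 35, 32, 28, 22, 15, 2] end={s18,s28} ∉↓L; 6/6 del acc.
3 obstructions.

Antichain: [99, u9uz, zzuzzu].


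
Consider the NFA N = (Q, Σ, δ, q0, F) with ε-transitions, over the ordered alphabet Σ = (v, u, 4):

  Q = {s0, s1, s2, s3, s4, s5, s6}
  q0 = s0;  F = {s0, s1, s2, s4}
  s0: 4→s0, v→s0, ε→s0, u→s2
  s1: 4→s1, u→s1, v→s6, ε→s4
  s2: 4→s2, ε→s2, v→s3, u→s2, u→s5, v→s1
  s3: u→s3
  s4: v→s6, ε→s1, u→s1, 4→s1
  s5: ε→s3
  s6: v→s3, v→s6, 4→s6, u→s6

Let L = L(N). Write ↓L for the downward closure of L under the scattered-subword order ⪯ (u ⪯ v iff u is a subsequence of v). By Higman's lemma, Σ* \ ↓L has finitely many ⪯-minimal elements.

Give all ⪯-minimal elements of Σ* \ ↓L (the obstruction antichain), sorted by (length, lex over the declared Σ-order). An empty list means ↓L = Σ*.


|Q|=7, |F|=4, |δ|=24 (5 ε).
min D↑ (4 st, q0=0, F={3}): 0:v→0,u→1,4→0 1:v→2,u→1,4→1 2:v→3,u→2,4→2 3:v→3,u→3,4→3.
'uvv': N↓-sim [7, 6, 4, 2] end={s3,s6} rej; 3/3 deletions ∈↓L.
1 obstructions.

Antichain: [uvv].


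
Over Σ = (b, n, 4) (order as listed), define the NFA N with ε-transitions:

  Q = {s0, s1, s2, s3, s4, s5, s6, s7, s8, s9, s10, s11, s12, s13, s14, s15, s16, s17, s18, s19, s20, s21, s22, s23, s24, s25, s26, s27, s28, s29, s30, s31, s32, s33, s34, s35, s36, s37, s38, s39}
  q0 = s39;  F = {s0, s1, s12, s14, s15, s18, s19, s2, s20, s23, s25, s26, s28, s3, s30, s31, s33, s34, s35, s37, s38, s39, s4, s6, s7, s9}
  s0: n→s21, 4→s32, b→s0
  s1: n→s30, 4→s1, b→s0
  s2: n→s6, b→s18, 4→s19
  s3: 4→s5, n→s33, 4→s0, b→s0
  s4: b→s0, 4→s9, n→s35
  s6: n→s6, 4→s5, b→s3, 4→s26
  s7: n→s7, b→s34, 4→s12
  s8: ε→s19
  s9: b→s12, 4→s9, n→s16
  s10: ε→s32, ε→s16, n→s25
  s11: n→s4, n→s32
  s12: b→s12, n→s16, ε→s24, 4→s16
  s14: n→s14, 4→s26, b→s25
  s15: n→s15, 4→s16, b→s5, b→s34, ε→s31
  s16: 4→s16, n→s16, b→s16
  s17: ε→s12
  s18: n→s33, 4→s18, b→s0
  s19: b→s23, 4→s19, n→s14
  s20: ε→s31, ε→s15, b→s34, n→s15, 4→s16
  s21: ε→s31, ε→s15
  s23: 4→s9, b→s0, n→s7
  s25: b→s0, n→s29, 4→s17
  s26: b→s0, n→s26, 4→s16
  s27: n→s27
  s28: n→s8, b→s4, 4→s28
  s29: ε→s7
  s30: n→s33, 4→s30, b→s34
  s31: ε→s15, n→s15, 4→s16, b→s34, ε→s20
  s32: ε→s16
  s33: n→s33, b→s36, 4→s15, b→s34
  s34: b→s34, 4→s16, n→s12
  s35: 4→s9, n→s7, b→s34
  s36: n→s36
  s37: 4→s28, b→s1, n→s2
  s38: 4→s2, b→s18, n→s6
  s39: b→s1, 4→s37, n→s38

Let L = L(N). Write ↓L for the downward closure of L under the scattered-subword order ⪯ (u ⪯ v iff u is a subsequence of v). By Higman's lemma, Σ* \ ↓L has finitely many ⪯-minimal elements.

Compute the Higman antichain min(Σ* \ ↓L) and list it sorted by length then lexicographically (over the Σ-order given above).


min(Σ*\↓L) = [bb4, nn44, bnbnn, 44b4n].

|Q|=40, |F|=26, |δ|=104 (14 ε).
min D↑ (25 st, q0=0, F={11}): 0:b→1,n→2,4→3 1:b→4,n→5,4→1 2:b→6,n→7,4→8 3:b→1,n→8,4→9 4:b→4,n→10,4→11 5:b→12,n→13,4→5 6:b→4,n→13,4→6 7:b→14,n→7,4→15 8:b→6,n→7,4→16 9:b→17,n→16,4→9 10:b→12,n→10,4→11 11:b→11,n→11,4→11 12:b→12,n→18,4→11 13:b→12,n→13,4→10 14:b→4,n→13,4→4 15:b→4,n→15,4→11 16:b→19,n→20,4→16 17:b→4,n→21,4→22 18:b→18,n→11,4→11 19:b→4,n→23,4→22 20:b→24,n→20,4→15 21:b→12,n→23,4→22 22:b→18,n→11,4→22 23:b→12,n→23,4→18 24:b→4,n→23,4→18 [Hopcroft].
'bb4': |S_i|=[35, 25, 12, 2] end={s16,s32} ∉↓L; 3/3 deletions ∈↓L.
'nn44': N↓-sim [35, 30, 21, 13, 2] end={s16,s32} rej; 4/4 single-dels accept.
'bnbnn': |S_i|=[35, 25, 16, 6, 4, 2] end={s16,s36} rej; 5/5 deletions ∈↓L.
'44b4n': run [35, 33, 29, 20, 6, 1] end={s16} rej; 5/5 single-dels accept.
4 minimals (antichain).


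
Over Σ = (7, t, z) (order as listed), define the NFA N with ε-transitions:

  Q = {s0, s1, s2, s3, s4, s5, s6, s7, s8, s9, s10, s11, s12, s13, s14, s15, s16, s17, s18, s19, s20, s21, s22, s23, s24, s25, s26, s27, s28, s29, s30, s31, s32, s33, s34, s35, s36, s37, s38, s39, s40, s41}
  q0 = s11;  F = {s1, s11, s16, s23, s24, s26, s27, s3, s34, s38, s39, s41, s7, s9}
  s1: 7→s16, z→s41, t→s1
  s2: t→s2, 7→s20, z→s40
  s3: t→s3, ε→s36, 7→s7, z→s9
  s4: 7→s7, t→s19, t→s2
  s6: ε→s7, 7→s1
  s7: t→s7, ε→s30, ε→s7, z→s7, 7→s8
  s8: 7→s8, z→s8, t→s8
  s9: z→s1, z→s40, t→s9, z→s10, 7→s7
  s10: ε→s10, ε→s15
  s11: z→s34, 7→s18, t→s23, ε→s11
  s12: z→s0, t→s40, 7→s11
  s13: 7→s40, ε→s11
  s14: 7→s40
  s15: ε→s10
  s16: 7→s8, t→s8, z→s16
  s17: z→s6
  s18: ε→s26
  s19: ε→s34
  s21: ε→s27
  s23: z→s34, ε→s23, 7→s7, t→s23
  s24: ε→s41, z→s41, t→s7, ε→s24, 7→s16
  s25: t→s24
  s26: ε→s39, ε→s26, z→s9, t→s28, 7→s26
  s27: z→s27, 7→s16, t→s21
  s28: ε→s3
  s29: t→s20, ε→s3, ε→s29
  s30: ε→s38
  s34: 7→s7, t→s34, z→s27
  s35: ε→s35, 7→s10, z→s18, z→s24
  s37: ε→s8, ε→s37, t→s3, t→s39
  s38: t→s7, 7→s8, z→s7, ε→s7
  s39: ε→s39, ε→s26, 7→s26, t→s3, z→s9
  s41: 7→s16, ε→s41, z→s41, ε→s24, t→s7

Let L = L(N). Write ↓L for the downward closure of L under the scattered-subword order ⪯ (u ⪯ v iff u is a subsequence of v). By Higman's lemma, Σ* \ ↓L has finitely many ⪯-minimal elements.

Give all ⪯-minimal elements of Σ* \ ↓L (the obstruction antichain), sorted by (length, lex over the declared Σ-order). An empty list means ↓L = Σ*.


min(Σ*\↓L) = [t77, z77, zz7t, 7zzzt7].

|Q|=42, |F|=14, |δ|=96 (29 ε).
min D↑ (12 st, q0=0, F={9}): 0:7→1,t→2,z→3 1:7→1,t→4,z→5 2:7→6,t→2,z→3 3:7→6,t→3,z→7 4:7→6,t→4,z→5 5:7→6,t→5,z→8 6:7→9,t→6,z→6 7:7→10,t→7,z→7 8:7→10,t→8,z→11 9:7→9,t→9,z→9 10:7→9,t→9,z→10 11:7→10,t→6,z→11.
't77': run [23, 19, 5, 1] end={s8} rej; 3/3 single-dels accept.
'z77': |S_i|=[23, 15, 5, 1] end={s8} ∉↓L; 3/3 deletions ∈↓L.
'zz7t': run [23, 15, 13, 2, 1] end={s8} rej; 4/4 single-dels accept.
'7zzzt7': run [23, 18, 12, 11, 7, 4, 1] end={s8} — reject; 6/6 del acc.
4 words, ⪯-incomp.
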